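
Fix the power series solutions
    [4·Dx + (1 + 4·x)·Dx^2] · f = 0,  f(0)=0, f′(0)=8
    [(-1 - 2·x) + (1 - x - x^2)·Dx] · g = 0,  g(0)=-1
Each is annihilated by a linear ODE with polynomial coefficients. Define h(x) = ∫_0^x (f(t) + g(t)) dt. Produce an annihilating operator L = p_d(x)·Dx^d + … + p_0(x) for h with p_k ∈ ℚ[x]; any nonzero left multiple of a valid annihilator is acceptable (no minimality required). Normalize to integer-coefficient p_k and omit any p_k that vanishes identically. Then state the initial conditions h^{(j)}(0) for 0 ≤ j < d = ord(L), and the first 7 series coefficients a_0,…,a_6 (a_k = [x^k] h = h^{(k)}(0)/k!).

L = (-100 - 272·x - 392·x^2 - 144·x^3 - 96·x^4)·Dx^2 + (7 - 96·x - 434·x^2 - 540·x^3 - 304·x^4 - 160·x^5)·Dx^3 + (4 + 25·x + 28·x^2 - 46·x^3 - 73·x^4 - 76·x^5 - 32·x^6)·Dx^4  (order 4).
h: a_k = 0, -1, 7/2, -6, 119/12, -133/5, 1004/15, …
ICs: h(0) = 0, h′(0) = -1, h′′(0) = 7, h′′′(0) = -36.

f: a_k = 0, 8, -16, 128/3, -128, 2048/5, -4096/3, …
g: a_k = -1, -1, -2, -3, -5, -8, -13, …
Sum ⇒ L₀ = lclm(L_f,L_g) in ℚ(x)⟨Dx⟩.
Integrate: L := L₀·Dx.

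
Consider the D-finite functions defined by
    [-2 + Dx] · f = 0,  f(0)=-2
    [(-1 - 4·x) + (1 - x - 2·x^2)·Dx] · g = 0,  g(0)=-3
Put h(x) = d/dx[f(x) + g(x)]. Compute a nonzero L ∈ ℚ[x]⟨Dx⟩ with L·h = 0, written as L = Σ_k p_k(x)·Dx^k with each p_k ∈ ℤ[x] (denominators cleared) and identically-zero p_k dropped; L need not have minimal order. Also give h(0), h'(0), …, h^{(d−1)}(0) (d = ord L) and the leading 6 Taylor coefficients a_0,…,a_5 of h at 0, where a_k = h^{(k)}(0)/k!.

L = (18 + 132·x + 144·x^2 + 288·x^3 + 96·x^4) + (-13 - 68·x - 94·x^2 - 112·x^3 + 40·x^4 + 32·x^5)·Dx + (2 + x + 11·x^2 - 16·x^3 - 44·x^4 - 16·x^5)·Dx^2  (order 2).
h: a_k = -7, -26, -53, -412/3, -953/3, -11626/15, …
ICs: h(0) = -7, h′(0) = -26.

f: a_k = -2, -4, -4, -8/3, -4/3, -8/15, …
g: a_k = -3, -3, -9, -15, -33, -63, …
Weyl lclm of L_f,L_g ⇒ L₀ (ord ≤ 2).
Differentiate: ansatz ord ≤ ord L₀ ⇒ L.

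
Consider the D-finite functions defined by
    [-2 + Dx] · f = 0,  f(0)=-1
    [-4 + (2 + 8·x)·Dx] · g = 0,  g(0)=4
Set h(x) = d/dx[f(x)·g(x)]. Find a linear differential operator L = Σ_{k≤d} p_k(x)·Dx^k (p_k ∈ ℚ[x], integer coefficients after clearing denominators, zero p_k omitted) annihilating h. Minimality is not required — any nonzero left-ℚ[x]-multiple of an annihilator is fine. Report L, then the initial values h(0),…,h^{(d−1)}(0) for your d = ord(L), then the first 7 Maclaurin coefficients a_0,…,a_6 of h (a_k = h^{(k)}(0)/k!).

f: a_k = -1, -2, -2, -4/3, -2/3, -4/15, -4/45, …
g: a_k = 4, 8, -8, 16, -40, 112, -336, …
Sym-product of L_f,L_g gives L₀ (≤ ord 1).
h₀' ⇒ L via d/dx closure of L₀.
L = (2 + 16·x + 16·x^2) + (-1 - 6·x - 8·x^2)·Dx  (order 1).
h: a_k = -16, -32, -64, 128/3, -896/3, 15616/15, -177664/45, …
ICs: h(0) = -16.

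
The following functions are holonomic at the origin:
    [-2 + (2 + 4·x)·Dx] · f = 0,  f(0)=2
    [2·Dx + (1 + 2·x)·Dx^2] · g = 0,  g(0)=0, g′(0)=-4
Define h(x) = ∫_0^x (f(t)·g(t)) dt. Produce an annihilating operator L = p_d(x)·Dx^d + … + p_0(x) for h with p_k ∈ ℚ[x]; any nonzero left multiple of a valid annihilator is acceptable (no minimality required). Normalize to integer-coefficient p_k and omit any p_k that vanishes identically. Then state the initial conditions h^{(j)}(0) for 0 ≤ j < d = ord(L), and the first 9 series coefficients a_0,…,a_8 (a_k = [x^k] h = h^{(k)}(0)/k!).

f: a_k = 2, 2, -1, 1, -5/4, 7/4, -21/8, 33/8, -429/64, …
g: a_k = 0, -4, 4, -16/3, 8, -64/5, 64/3, -256/7, 64, …
Product ⇒ symmetric product L₀, ord ≤ 2.
h=∫h₀ ⇒ L = L₀·Dx.
L = Dx + (1 + 4·x + 4·x^2)·Dx^3  (order 3).
h: a_k = 0, 0, -4, 0, 1/3, -8/15, 71/90, -124/105, 3043/1680, …
ICs: h(0) = 0, h′(0) = 0, h′′(0) = -8.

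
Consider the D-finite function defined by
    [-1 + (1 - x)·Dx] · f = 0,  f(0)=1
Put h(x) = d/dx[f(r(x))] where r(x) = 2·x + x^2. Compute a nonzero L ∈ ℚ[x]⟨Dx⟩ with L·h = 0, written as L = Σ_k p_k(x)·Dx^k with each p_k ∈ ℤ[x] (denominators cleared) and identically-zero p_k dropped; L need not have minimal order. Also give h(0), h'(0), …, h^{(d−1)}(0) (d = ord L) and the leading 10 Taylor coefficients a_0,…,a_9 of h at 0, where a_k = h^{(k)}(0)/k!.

f: a_k = 1, 1, 1, 1, 1, 1, 1, 1, 1, 1, …
Change of var in L_f (x↦r) gives L₀.
h₀' ⇒ L via d/dx closure of L₀.
L = (5 + 6·x + 3·x^2) + (-1 + x + 3·x^2 + x^3)·Dx  (order 1).
h: a_k = 2, 10, 36, 116, 350, 1014, 2856, 7880, 21402, 57410, …
ICs: h(0) = 2.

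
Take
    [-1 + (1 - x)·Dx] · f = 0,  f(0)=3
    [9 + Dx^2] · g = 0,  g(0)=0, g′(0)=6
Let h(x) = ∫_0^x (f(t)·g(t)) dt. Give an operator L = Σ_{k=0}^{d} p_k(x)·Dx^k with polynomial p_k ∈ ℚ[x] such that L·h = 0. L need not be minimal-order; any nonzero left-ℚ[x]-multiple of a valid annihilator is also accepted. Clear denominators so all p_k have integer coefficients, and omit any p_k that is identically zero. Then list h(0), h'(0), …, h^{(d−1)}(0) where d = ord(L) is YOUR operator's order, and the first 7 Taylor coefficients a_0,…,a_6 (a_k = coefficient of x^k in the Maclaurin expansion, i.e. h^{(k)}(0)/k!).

f: a_k = 3, 3, 3, 3, 3, 3, 3, …
g: a_k = 0, 6, 0, -9, 0, 81/20, 0, …
L₀ := L_f ⊗_s L_g (sym. prod.), ord ≤ 2.
h=∫h₀ ⇒ L = L₀·Dx.
L = (-9 + 9·x)·Dx + 2·Dx^2 + (-1 + x)·Dx^3  (order 3).
h: a_k = 0, 0, 9, 6, -9/4, -9/5, 21/40, …
ICs: h(0) = 0, h′(0) = 0, h′′(0) = 18.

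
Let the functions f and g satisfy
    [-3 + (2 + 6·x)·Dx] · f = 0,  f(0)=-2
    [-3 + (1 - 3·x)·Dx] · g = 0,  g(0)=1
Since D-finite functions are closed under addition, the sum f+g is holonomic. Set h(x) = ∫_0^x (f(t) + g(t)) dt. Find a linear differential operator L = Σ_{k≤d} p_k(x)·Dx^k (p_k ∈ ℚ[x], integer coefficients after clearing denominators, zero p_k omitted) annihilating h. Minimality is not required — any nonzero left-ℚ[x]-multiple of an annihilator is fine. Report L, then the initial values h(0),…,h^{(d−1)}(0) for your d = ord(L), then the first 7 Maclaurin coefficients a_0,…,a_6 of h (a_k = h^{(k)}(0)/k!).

L = (45 + 81·x)·Dx + (-27 - 126·x - 243·x^2)·Dx^2 + (2 + 18·x - 18·x^2 - 162·x^3)·Dx^3  (order 3).
h: a_k = 0, -1, 0, 15/4, 189/32, 5589/320, 9801/256, …
ICs: h(0) = 0, h′(0) = -1, h′′(0) = 0.

f: a_k = -2, -3, 9/4, -27/8, 405/64, -1701/128, 15309/512, …
g: a_k = 1, 3, 9, 27, 81, 243, 729, …
h₀=f+g: left-lcm gives L₀, ord ≤ 2.
h=∫₀ˣh₀: take L = L₀·Dx.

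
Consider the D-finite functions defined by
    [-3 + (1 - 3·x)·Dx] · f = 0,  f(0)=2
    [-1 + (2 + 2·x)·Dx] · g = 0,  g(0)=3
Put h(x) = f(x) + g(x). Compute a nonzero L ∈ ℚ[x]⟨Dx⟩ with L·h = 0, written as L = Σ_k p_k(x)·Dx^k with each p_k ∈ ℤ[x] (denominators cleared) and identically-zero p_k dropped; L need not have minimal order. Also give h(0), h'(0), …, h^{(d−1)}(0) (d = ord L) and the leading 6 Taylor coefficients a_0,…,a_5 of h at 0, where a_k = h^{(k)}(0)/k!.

L = (-39 - 27·x) + (73 + 138·x + 81·x^2)·Dx + (-10 + 2·x + 66·x^2 + 54·x^3)·Dx^2  (order 2).
h: a_k = 5, 15/2, 141/8, 867/16, 20721/128, 124437/256, …
ICs: h(0) = 5, h′(0) = 15/2.

f: a_k = 2, 6, 18, 54, 162, 486, …
g: a_k = 3, 3/2, -3/8, 3/16, -15/128, 21/256, …
L₀ := lclm(L_f,L_g); ord L₀ ≤ 1+1.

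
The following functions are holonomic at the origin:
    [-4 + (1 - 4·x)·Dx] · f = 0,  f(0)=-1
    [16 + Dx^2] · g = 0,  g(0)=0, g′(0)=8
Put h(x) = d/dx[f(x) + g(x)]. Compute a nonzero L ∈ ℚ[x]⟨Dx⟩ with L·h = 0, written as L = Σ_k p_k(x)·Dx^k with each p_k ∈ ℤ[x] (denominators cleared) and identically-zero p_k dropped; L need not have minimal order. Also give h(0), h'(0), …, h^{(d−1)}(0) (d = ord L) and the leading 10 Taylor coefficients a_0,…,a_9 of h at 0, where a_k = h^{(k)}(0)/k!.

f: a_k = -1, -4, -16, -64, -256, -1024, -4096, -16384, -65536, -262144, …
g: a_k = 0, 8, 0, -64/3, 0, 256/15, 0, -2048/315, 0, 4096/2835, …
Sum ⇒ L₀ = lclm(L_f,L_g) in ℚ(x)⟨Dx⟩.
Derive L from L₀ (diff closure).
L = (1664 - 1024·x + 2048·x^2) + (-112 + 576·x - 768·x^2 + 1024·x^3)·Dx + (104 - 64·x + 128·x^2)·Dx^2 + (-7 + 36·x - 48·x^2 + 64·x^3)·Dx^3  (order 3).
h: a_k = 4, -32, -256, -1024, -15104/3, -24576, -5163008/45, -524288, -743174144/315, -10485760, …
ICs: h(0) = 4, h′(0) = -32, h′′(0) = -512.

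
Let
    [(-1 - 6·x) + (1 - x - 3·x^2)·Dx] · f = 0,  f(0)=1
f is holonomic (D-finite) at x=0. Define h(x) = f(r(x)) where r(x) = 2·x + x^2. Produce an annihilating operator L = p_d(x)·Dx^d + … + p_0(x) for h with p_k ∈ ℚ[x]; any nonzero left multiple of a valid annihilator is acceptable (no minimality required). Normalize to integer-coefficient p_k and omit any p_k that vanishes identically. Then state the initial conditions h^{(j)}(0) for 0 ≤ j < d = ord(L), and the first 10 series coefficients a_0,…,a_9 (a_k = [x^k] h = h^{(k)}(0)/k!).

f: a_k = 1, 1, 4, 7, 19, 40, 97, 217, 508, 1159, …
Change of var in L_f (x↦r) gives L₀.
L = (2 + 26·x + 36·x^2 + 12·x^3) + (-1 + 2·x + 13·x^2 + 12·x^3 + 3·x^4)·Dx  (order 1).
h: a_k = 1, 2, 17, 72, 392, 1930, 9871, 49752, 252163, 1275344, …
ICs: h(0) = 1.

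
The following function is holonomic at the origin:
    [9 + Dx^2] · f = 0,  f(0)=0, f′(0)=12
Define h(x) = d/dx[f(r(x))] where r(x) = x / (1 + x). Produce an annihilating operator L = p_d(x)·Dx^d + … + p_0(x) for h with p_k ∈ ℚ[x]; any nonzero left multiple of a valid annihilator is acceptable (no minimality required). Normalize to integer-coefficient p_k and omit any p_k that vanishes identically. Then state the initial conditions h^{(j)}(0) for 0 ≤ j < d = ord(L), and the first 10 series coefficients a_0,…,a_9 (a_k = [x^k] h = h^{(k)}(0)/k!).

f: a_k = 0, 12, 0, -18, 0, 81/10, 0, -243/140, 0, 243/1120, …
f∘r: x↦r, Dx↦Dx/r' in L_f ⇒ L₀.
Derive L from L₀ (diff closure).
L = (15 + 12·x + 6·x^2) + (6 + 18·x + 18·x^2 + 6·x^3)·Dx + (1 + 4·x + 6·x^2 + 4·x^3 + x^4)·Dx^2  (order 2).
h: a_k = 12, -24, -18, 168, -879/2, 765, -19353/20, 3786/5, 268299/1120, -269643/112, …
ICs: h(0) = 12, h′(0) = -24.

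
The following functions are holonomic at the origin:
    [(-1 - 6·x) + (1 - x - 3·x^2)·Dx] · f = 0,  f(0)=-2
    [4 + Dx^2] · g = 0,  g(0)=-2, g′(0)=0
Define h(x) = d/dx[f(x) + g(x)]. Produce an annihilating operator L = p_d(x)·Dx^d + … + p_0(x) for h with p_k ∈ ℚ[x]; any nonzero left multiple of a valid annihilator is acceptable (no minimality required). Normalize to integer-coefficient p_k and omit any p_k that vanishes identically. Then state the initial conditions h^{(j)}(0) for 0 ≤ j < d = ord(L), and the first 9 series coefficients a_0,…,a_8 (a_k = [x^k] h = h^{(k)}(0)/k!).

f: a_k = -2, -2, -8, -14, -38, -80, -194, -434, -1016, …
g: a_k = -2, 0, 4, 0, -4/3, 0, 8/45, 0, -4/315, …
f+g: L₀ = lclm(L_f,L_g), ord ≤ 1+2.
h₀' ⇒ L via d/dx closure of L₀.
L = (976 + 5056·x + 17104·x^2 + 11760·x^3 + 18720·x^4 + 3888·x^5 + 3888·x^6) + (-92 - 516·x + 372·x^2 + 1232·x^3 + 2280·x^4 + 3240·x^5 + 1512·x^6 + 1296·x^7)·Dx + (244 + 1264·x + 4276·x^2 + 2940·x^3 + 4680·x^4 + 972·x^5 + 972·x^6)·Dx^2 + (-23 - 129·x + 93·x^2 + 308·x^3 + 570·x^4 + 810·x^5 + 378·x^6 + 324·x^7)·Dx^3  (order 3).
h: a_k = -2, -8, -42, -472/3, -400, -17444/15, -3038, -2560352/315, -20862, …
ICs: h(0) = -2, h′(0) = -8, h′′(0) = -84.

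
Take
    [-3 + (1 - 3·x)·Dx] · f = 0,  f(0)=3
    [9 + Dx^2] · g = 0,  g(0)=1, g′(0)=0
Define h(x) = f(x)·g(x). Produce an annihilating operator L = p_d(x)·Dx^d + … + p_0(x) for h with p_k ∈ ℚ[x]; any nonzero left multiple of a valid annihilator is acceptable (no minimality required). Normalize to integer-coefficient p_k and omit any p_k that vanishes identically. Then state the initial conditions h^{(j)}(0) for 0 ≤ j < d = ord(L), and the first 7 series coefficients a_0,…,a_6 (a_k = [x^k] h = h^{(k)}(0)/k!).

f: a_k = 3, 9, 27, 81, 243, 729, 2187, …
g: a_k = 1, 0, -9/2, 0, 27/8, 0, -81/80, …
f·g: L₀ = L_f ⊗_s L_g, ord ≤ 1·2.
L = (-9 + 27·x) + 6·Dx + (-1 + 3·x)·Dx^2  (order 2).
h: a_k = 3, 9, 27/2, 81/2, 1053/8, 3159/8, 94527/80, …
ICs: h(0) = 3, h′(0) = 9.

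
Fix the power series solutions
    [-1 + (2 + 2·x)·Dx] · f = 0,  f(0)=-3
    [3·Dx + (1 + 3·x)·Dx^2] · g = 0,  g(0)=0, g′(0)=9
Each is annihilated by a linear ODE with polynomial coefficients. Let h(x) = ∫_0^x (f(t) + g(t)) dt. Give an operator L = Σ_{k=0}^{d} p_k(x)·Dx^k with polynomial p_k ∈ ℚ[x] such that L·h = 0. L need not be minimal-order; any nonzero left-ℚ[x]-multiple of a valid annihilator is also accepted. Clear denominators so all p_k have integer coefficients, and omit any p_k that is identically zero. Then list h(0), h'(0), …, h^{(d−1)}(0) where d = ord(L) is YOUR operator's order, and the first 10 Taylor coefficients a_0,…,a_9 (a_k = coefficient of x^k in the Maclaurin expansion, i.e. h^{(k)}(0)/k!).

f: a_k = -3, -3/2, 3/8, -3/16, 15/128, -21/256, 63/1024, -99/2048, 1287/32768, -2145/65536, …
g: a_k = 0, 9, -27/2, 27, -243/4, 729/5, -729/2, 6561/7, -19683/8, 6561, …
Sum ⇒ L₀ = lclm(L_f,L_g) in ℚ(x)⟨Dx⟩.
∫: right-multiply L₀ by Dx.
L = (27 + 9·x)·Dx^2 + (69 + 126·x + 45·x^2)·Dx^3 + (10 + 46·x + 54·x^2 + 18·x^3)·Dx^4  (order 4).
h: a_k = 0, -3, 15/4, -35/8, 429/64, -7761/640, 62173/2560, -373185/7168, 13436235/114688, -8957809/32768, …
ICs: h(0) = 0, h′(0) = -3, h′′(0) = 15/2, h′′′(0) = -105/4.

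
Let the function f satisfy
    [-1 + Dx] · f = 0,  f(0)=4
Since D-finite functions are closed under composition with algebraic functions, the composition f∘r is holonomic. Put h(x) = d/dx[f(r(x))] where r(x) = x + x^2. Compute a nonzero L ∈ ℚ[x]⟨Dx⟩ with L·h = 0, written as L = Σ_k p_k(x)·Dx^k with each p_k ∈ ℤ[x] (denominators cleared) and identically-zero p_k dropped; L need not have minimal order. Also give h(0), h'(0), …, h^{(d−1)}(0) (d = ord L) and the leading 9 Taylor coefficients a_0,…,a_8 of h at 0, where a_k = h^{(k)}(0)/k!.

f: a_k = 4, 4, 2, 2/3, 1/6, 1/30, 1/180, 1/1260, 1/10080, …
f∘r: x↦r, Dx↦Dx/r' in L_f ⇒ L₀.
Derive L from L₀ (diff closure).
L = (3 + 4·x + 4·x^2) + (-1 - 2·x)·Dx  (order 1).
h: a_k = 4, 12, 14, 50/3, 27/2, 331/30, 1303/180, 1979/420, 5357/2016, …
ICs: h(0) = 4.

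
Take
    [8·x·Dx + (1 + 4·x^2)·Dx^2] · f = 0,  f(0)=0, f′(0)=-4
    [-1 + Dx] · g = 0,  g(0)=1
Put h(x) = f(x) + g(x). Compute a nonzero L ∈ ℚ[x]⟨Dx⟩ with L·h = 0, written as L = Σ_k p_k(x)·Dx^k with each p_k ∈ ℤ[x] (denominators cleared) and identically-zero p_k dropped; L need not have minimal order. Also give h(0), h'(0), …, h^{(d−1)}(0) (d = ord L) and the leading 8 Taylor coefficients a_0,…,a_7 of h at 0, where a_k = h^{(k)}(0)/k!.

f: a_k = 0, -4, 0, 16/3, 0, -64/5, 0, 256/7, …
g: a_k = 1, 1, 1/2, 1/6, 1/24, 1/120, 1/720, 1/5040, …
f+g: L₀ = lclm(L_f,L_g), ord ≤ 2+1.
L = (8 - 8·x - 96·x^2 - 32·x^3)·Dx + (-9 + 88·x^2 - 16·x^4)·Dx^2 + (1 + 8·x + 8·x^2 + 32·x^3 + 16·x^4)·Dx^3  (order 3).
h: a_k = 1, -3, 1/2, 11/2, 1/24, -307/24, 1/720, 184321/5040, …
ICs: h(0) = 1, h′(0) = -3, h′′(0) = 1.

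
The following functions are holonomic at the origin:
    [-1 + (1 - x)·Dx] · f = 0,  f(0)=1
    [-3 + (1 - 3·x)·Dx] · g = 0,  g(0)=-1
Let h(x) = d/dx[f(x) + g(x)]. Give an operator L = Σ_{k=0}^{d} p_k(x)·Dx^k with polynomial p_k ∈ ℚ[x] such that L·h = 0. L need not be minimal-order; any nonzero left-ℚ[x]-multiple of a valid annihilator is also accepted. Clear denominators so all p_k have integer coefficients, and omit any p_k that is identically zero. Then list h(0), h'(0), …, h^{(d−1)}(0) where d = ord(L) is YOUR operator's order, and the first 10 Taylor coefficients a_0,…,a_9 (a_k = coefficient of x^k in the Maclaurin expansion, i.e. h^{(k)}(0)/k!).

f: a_k = 1, 1, 1, 1, 1, 1, 1, 1, 1, 1, …
g: a_k = -1, -3, -9, -27, -81, -243, -729, -2187, -6561, -19683, …
Sum ⇒ L₀ = lclm(L_f,L_g) in ℚ(x)⟨Dx⟩.
Differentiate: ansatz ord ≤ ord L₀ ⇒ L.
L = 18 + (-12 + 18·x)·Dx + (1 - 4·x + 3·x^2)·Dx^2  (order 2).
h: a_k = -2, -16, -78, -320, -1210, -4368, -15302, -52480, -177138, -590480, …
ICs: h(0) = -2, h′(0) = -16.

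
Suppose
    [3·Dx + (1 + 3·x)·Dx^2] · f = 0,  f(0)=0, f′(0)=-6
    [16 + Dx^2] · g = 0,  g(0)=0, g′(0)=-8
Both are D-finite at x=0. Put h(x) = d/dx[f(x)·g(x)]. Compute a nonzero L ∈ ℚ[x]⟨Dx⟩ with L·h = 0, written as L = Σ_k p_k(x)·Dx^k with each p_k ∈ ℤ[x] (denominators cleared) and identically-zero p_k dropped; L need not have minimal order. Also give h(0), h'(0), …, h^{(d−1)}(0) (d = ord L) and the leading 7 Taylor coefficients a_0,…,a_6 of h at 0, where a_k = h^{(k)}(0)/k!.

f: a_k = 0, -6, 9, -18, 81/2, -486/5, 243, …
g: a_k = 0, -8, 0, 64/3, 0, -256/15, 0, …
h₀=f·g: eliminate ⇒ L₀, order ≤ 2·2.
Derive L from L₀ (diff closure).
L = (-252256 - 1400832·x + 774144·x^2 + 36937728·x^3 + 133871616·x^4 + 191102976·x^5 + 95551488·x^6) + (-43296 + 45216·x + 2557440·x^2 + 11404800·x^3 + 19906560·x^4 + 11943936·x^5)·Dx + (-14630 - 16992·x + 831600·x^2 + 6110208·x^3 + 17853696·x^4 + 23887872·x^5 + 11943936·x^6)·Dx^2 + (-2706 + 2826·x + 159840·x^2 + 712800·x^3 + 1244160·x^4 + 746496·x^5)·Dx^3 + (71 + 4410·x + 48951·x^2 + 237600·x^3 + 592920·x^4 + 746496·x^5 + 373248·x^6)·Dx^4  (order 4).
h: a_k = 0, 96, -216, 64, -660, 2976, -43176/5, …
ICs: h(0) = 0, h′(0) = 96, h′′(0) = -432, h′′′(0) = 384.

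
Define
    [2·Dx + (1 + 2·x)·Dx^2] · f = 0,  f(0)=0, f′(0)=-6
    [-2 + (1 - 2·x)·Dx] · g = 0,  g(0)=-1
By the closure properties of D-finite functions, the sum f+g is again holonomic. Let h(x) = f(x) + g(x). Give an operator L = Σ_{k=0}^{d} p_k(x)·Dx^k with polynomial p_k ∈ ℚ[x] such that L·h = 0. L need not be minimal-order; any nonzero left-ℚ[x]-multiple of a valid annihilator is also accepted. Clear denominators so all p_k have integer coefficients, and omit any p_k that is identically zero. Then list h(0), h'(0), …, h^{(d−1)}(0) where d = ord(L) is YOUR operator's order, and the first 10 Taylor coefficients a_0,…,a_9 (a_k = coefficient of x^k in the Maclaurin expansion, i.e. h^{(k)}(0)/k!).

f: a_k = 0, -6, 6, -8, 12, -96/5, 32, -384/7, 96, -512/3, …
g: a_k = -1, -2, -4, -8, -16, -32, -64, -128, -256, -512, …
h₀=f+g: left-lcm gives L₀, ord ≤ 3.
L = (-40 - 16·x)·Dx + (-8 - 64·x - 32·x^2)·Dx^2 + (3 + 2·x - 12·x^2 - 8·x^3)·Dx^3  (order 3).
h: a_k = -1, -8, 2, -16, -4, -256/5, -32, -1280/7, -160, -2048/3, …
ICs: h(0) = -1, h′(0) = -8, h′′(0) = 4.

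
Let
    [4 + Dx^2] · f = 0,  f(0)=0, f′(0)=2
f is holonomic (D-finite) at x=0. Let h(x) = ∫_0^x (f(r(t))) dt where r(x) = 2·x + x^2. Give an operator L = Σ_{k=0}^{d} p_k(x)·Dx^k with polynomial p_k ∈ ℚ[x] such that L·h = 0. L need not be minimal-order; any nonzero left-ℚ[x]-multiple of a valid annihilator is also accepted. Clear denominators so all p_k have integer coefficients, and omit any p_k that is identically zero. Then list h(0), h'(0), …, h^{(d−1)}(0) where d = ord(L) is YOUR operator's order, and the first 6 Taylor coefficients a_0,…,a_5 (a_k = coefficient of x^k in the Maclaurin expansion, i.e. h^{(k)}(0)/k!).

L = (16 + 48·x + 48·x^2 + 16·x^3)·Dx - Dx^2 + (1 + x)·Dx^3  (order 3).
h: a_k = 0, 0, 2, 2/3, -8/3, -16/5, …
ICs: h(0) = 0, h′(0) = 0, h′′(0) = 4.

f: a_k = 0, 2, 0, -4/3, 0, 4/15, …
f∘r: x↦r, Dx↦Dx/r' in L_f ⇒ L₀.
h=∫₀ˣh₀: take L = L₀·Dx.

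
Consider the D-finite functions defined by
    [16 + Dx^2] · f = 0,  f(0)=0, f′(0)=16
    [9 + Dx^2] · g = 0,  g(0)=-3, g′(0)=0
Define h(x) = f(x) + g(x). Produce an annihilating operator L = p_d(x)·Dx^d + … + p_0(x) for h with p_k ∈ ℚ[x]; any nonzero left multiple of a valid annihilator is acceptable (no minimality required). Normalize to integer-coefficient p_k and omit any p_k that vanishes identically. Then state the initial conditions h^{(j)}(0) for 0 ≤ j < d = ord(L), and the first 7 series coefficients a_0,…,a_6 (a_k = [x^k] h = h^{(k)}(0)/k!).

L = 144 + 25·Dx^2 + Dx^4  (order 4).
h: a_k = -3, 16, 27/2, -128/3, -81/8, 512/15, 243/80, …
ICs: h(0) = -3, h′(0) = 16, h′′(0) = 27, h′′′(0) = -256.

f: a_k = 0, 16, 0, -128/3, 0, 512/15, 0, …
g: a_k = -3, 0, 27/2, 0, -81/8, 0, 243/80, …
f+g: L₀ = lclm(L_f,L_g), ord ≤ 2+2.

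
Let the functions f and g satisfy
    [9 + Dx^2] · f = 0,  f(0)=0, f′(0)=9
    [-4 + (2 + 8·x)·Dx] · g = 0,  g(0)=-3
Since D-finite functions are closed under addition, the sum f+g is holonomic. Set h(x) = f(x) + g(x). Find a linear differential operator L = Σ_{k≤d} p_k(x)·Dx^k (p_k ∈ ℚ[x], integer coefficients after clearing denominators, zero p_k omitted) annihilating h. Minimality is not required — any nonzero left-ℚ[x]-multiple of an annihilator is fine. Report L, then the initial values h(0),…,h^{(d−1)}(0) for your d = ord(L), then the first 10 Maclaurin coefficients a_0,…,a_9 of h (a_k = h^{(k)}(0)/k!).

L = (-378 - 1296·x - 2592·x^2) + (45 + 828·x + 3888·x^2 + 5184·x^3)·Dx + (-42 - 144·x - 288·x^2)·Dx^2 + (5 + 92·x + 432·x^2 + 576·x^3)·Dx^3  (order 3).
h: a_k = -3, 3, 6, -51/2, 30, -3117/40, 252, -444249/560, 2574, -38437671/4480, …
ICs: h(0) = -3, h′(0) = 3, h′′(0) = 12.

f: a_k = 0, 9, 0, -27/2, 0, 243/40, 0, -729/560, 0, 729/4480, …
g: a_k = -3, -6, 6, -12, 30, -84, 252, -792, 2574, -8580, …
f+g: L₀ = lclm(L_f,L_g), ord ≤ 2+1.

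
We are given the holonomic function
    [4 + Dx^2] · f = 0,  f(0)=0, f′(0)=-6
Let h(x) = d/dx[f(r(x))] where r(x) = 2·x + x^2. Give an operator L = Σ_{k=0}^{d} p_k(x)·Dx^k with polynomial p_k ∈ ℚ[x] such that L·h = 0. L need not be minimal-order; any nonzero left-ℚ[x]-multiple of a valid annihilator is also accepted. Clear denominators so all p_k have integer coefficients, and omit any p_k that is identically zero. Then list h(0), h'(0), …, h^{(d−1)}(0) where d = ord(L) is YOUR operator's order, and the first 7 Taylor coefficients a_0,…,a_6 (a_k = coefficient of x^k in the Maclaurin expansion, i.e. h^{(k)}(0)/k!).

L = (19 + 64·x + 96·x^2 + 64·x^3 + 16·x^4) + (-3 - 3·x)·Dx + (1 + 2·x + x^2)·Dx^2  (order 2).
h: a_k = -12, -12, 96, 192, -8, -360, -5696/15, …
ICs: h(0) = -12, h′(0) = -12.

f: a_k = 0, -6, 0, 4, 0, -4/5, 0, …
Substitute x→r, Dx→(1/r')Dx; clear ⇒ L₀.
h₀' ⇒ L via d/dx closure of L₀.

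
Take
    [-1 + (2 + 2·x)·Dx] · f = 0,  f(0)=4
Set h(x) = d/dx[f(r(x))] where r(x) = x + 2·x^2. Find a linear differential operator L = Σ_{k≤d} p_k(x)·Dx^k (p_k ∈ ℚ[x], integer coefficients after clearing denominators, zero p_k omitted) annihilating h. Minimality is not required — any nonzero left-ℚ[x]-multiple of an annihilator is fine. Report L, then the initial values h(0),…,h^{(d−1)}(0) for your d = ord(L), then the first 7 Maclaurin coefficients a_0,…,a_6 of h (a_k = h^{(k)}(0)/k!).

f: a_k = 4, 2, -1/2, 1/4, -5/32, 7/64, -21/256, …
h₀=f(r): pull back L_f along r ⇒ L₀.
Derive L from L₀ (diff closure).
L = 7 + (-2 - 10·x - 12·x^2 - 16·x^3)·Dx  (order 1).
h: a_k = 2, 7, -21/4, -21/8, 595/64, -567/128, -5537/512, …
ICs: h(0) = 2.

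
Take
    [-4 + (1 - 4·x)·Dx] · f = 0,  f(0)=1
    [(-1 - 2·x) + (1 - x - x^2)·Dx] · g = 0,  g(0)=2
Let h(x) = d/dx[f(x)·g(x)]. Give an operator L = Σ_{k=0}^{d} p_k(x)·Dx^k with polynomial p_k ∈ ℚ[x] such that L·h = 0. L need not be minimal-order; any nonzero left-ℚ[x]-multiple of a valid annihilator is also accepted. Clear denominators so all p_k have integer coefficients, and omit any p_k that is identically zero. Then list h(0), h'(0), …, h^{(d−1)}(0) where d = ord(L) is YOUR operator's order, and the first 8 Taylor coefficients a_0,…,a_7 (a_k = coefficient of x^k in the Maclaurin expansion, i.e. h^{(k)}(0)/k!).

L = (44 - 114·x - 66·x^2 + 192·x^3 + 192·x^4) + (-5 + 31·x - 33·x^2 - 62·x^3 + 60·x^4 + 48·x^5)·Dx  (order 1).
h: a_k = 10, 88, 546, 2952, 14840, 71388, 333438, 1524832, …
ICs: h(0) = 10.

f: a_k = 1, 4, 16, 64, 256, 1024, 4096, 16384, …
g: a_k = 2, 2, 4, 6, 10, 16, 26, 42, …
Sym-product of L_f,L_g gives L₀ (≤ ord 1).
Derive L from L₀ (diff closure).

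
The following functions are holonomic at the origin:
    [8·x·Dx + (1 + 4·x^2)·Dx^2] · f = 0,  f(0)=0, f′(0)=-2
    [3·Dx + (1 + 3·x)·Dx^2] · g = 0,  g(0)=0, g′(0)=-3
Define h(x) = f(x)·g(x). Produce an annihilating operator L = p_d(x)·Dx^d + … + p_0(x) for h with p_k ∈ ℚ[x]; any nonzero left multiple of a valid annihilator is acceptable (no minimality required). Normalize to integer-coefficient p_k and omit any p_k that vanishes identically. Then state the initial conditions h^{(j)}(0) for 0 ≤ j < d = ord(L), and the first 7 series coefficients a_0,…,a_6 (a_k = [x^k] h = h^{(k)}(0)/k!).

f: a_k = 0, -2, 0, 8/3, 0, -32/5, 0, …
g: a_k = 0, -3, 9/2, -9, 81/4, -243/5, 243/2, …
h₀=f·g: eliminate ⇒ L₀, order ≤ 2·2.
L = (1632 + 8496·x + 23040·x^2 + 110016·x^3 + 207360·x^4 + 269568·x^5 + 82944·x^7)·Dx + (418 + 6672·x + 44112·x^2 + 151488·x^3 + 393984·x^4 + 642816·x^5 + 725760·x^6 + 82944·x^7 + 290304·x^8)·Dx^2 + (204 + 1844·x + 12096·x^2 + 47408·x^3 + 122880·x^4 + 240192·x^5 + 331776·x^6 + 361728·x^7 + 82944·x^8 + 165888·x^9)·Dx^3 + (25 + 246·x + 1217·x^2 + 4128·x^3 + 10624·x^4 + 22080·x^5 + 34272·x^6 + 41472·x^7 + 43776·x^8 + 13824·x^9 + 20736·x^10)·Dx^4  (order 4).
h: a_k = 0, 0, 6, -9, 10, -57/2, 462/5, …
ICs: h(0) = 0, h′(0) = 0, h′′(0) = 12, h′′′(0) = -54.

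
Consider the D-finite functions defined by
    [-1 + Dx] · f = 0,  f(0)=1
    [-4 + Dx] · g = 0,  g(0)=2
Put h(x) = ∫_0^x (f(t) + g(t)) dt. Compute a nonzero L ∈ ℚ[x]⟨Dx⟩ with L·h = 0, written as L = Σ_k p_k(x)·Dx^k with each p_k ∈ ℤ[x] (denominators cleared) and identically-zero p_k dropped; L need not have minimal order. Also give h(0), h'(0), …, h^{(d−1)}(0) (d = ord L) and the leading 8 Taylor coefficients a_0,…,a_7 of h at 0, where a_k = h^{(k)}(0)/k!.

L = 4·Dx - 5·Dx^2 + Dx^3  (order 3).
h: a_k = 0, 3, 9/2, 11/2, 43/8, 171/40, 683/240, 2731/1680, …
ICs: h(0) = 0, h′(0) = 3, h′′(0) = 9.

f: a_k = 1, 1, 1/2, 1/6, 1/24, 1/120, 1/720, 1/5040, …
g: a_k = 2, 8, 16, 64/3, 64/3, 256/15, 512/45, 2048/315, …
Weyl lclm of L_f,L_g ⇒ L₀ (ord ≤ 2).
h=∫h₀ ⇒ L = L₀·Dx.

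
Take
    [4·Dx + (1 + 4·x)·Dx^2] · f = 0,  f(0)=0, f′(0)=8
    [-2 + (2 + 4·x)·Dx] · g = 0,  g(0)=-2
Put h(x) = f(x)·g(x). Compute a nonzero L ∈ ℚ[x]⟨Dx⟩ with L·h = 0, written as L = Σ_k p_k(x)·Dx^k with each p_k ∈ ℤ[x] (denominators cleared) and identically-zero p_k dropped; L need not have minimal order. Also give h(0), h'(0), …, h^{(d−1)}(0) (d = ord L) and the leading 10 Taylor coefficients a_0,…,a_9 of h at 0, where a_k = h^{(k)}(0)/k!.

L = (-1 + 4·x) + (2 + 4·x)·Dx + (1 + 8·x + 20·x^2 + 16·x^3)·Dx^2  (order 2).
h: a_k = 0, -16, 16, -136/3, 440/3, -7418/15, 8534/5, -209709/35, 746239/35, -38670077/504, …
ICs: h(0) = 0, h′(0) = -16.

f: a_k = 0, 8, -16, 128/3, -128, 2048/5, -4096/3, 32768/7, -16384, 524288/9, …
g: a_k = -2, -2, 1, -1, 5/4, -7/4, 21/8, -33/8, 429/64, -715/64, …
Product ⇒ symmetric product L₀, ord ≤ 2.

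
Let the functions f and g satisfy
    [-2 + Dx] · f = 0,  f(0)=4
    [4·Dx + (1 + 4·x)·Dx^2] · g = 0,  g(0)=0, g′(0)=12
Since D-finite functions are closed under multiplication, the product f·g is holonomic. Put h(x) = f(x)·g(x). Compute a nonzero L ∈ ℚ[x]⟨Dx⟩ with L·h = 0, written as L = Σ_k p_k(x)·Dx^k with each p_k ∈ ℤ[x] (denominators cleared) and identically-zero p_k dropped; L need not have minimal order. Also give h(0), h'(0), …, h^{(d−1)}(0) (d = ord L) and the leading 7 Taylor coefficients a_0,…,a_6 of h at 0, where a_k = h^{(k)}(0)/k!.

f: a_k = 4, 8, 8, 16/3, 8/3, 16/15, 16/45, …
g: a_k = 0, 12, -24, 64, -192, 3072/5, -2048, …
Sym-product of L_f,L_g gives L₀ (≤ ord 2).
L = (-4 + 16·x) - 16·x·Dx + (1 + 4·x)·Dx^2  (order 2).
h: a_k = 0, 48, 0, 160, -384, 6688/5, -13568/3, …
ICs: h(0) = 0, h′(0) = 48.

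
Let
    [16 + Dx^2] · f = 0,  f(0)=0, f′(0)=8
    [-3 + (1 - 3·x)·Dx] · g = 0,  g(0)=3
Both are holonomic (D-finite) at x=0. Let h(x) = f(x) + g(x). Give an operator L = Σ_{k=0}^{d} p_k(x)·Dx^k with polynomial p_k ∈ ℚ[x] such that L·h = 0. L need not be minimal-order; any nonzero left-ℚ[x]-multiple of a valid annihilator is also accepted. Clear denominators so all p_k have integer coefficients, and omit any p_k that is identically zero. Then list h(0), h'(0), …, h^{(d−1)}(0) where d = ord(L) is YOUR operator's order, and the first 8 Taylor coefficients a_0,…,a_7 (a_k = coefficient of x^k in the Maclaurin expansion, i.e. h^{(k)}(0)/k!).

f: a_k = 0, 8, 0, -64/3, 0, 256/15, 0, -2048/315, …
g: a_k = 3, 9, 27, 81, 243, 729, 2187, 6561, …
L₀ := lclm(L_f,L_g); ord L₀ ≤ 2+1.
L = (-1680 + 2304·x - 3456·x^2) + (272 - 1584·x + 3456·x^2 - 3456·x^3)·Dx + (-105 + 144·x - 216·x^2)·Dx^2 + (17 - 99·x + 216·x^2 - 216·x^3)·Dx^3  (order 3).
h: a_k = 3, 17, 27, 179/3, 243, 11191/15, 2187, 2064667/315, …
ICs: h(0) = 3, h′(0) = 17, h′′(0) = 54.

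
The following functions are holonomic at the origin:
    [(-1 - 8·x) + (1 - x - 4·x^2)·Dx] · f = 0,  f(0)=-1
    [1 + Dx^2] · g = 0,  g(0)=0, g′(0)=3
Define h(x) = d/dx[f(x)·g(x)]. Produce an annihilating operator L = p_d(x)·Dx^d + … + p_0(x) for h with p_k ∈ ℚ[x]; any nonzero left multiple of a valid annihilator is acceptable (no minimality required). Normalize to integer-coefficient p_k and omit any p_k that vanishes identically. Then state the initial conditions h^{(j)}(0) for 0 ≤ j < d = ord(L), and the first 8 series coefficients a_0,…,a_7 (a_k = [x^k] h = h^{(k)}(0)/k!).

L = (159 - 2·x - 7·x^2 + 8·x^3 + 16·x^4) + (22 + 178·x + 24·x^2 + 64·x^3)·Dx + (-7 + 6·x + 25·x^2 + 8·x^3 + 16·x^4)·Dx^2  (order 2).
h: a_k = -3, -6, -87/2, -106, -3381/8, -22863/20, -888089/240, -2168417/210, …
ICs: h(0) = -3, h′(0) = -6.

f: a_k = -1, -1, -5, -9, -29, -65, -181, -441, …
g: a_k = 0, 3, 0, -1/2, 0, 1/40, 0, -1/1680, …
L₀ := L_f ⊗_s L_g (sym. prod.), ord ≤ 2.
h=h₀': d/dx-closure on L₀ ⇒ L.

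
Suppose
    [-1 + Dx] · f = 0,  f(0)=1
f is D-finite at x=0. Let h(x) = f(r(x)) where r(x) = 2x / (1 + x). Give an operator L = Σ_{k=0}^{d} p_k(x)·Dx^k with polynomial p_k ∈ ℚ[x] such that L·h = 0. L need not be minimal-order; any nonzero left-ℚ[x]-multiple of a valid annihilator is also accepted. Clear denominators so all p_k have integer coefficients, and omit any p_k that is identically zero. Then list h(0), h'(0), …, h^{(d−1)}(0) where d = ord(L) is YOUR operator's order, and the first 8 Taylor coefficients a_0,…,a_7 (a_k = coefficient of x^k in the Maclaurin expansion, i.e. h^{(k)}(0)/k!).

L = -2 + (1 + 2·x + x^2)·Dx  (order 1).
h: a_k = 1, 2, 0, -2/3, 2/3, -2/5, 4/45, 10/63, …
ICs: h(0) = 1.

f: a_k = 1, 1, 1/2, 1/6, 1/24, 1/120, 1/720, 1/5040, …
L₀ from L_f via x↦r, Dx↦r'^{-1}Dx.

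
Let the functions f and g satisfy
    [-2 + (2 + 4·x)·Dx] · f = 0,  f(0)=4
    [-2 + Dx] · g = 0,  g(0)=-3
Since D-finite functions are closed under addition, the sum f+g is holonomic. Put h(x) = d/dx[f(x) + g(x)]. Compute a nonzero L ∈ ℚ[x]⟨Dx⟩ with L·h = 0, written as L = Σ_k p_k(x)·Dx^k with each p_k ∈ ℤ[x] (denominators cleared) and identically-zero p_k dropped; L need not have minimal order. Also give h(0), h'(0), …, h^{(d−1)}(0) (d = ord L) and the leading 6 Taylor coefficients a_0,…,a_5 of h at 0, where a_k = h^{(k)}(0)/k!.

f: a_k = 4, 4, -2, 2, -5/2, 7/2, …
g: a_k = -3, -6, -6, -4, -2, -4/5, …
Sum ⇒ L₀ = lclm(L_f,L_g) in ℚ(x)⟨Dx⟩.
h₀' ⇒ L via d/dx closure of L₀.
L = (-10 - 8·x) + (-1 - 16·x - 16·x^2)·Dx + (3 + 10·x + 8·x^2)·Dx^2  (order 2).
h: a_k = -2, -16, -6, -18, 27/2, -331/10, …
ICs: h(0) = -2, h′(0) = -16.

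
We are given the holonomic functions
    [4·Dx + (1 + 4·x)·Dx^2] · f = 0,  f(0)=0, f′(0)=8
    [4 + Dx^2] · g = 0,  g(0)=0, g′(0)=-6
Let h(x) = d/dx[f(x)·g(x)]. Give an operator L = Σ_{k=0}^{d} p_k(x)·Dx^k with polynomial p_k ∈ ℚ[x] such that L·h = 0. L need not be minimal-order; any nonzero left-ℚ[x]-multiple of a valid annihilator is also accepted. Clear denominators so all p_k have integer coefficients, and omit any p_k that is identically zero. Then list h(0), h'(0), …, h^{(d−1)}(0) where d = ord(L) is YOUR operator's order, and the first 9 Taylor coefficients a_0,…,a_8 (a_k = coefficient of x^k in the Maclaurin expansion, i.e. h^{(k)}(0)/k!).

L = (-832 - 992·x - 5568·x^2 - 12288·x^3 - 2048·x^4 + 24576·x^5 + 16384·x^6) + (-264 - 1568·x - 2560·x^2 + 10240·x^4 + 8192·x^5)·Dx + (-220 - 368·x - 1760·x^2 - 3072·x^3 + 2048·x^4 + 12288·x^5 + 8192·x^6)·Dx^2 + (-66 - 392·x - 640·x^2 + 2560·x^4 + 2048·x^5)·Dx^3 + (-3 - 30·x - 92·x^2 + 640·x^4 + 1536·x^5 + 1024·x^6)·Dx^4  (order 4).
h: a_k = 0, -96, 288, -896, 3520, -13760, 269248/5, -22244864/105, 29277312/35, …
ICs: h(0) = 0, h′(0) = -96, h′′(0) = 576, h′′′(0) = -5376.

f: a_k = 0, 8, -16, 128/3, -128, 2048/5, -4096/3, 32768/7, -16384, …
g: a_k = 0, -6, 0, 4, 0, -4/5, 0, 8/105, 0, …
Sym-product of L_f,L_g gives L₀ (≤ ord 4).
h₀' ⇒ L via d/dx closure of L₀.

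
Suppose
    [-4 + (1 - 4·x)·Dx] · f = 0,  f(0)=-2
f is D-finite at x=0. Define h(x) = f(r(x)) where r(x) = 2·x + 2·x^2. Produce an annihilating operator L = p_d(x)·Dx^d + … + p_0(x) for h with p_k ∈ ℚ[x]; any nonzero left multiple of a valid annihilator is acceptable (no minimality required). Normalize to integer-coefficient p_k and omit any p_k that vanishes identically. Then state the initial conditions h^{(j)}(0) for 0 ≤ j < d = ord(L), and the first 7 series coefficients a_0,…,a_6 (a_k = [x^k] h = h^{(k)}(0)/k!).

L = (8 + 16·x) + (-1 + 8·x + 8·x^2)·Dx  (order 1).
h: a_k = -2, -16, -144, -1280, -11392, -101376, -902144, …
ICs: h(0) = -2.

f: a_k = -2, -8, -32, -128, -512, -2048, -8192, …
h₀=f(r): pull back L_f along r ⇒ L₀.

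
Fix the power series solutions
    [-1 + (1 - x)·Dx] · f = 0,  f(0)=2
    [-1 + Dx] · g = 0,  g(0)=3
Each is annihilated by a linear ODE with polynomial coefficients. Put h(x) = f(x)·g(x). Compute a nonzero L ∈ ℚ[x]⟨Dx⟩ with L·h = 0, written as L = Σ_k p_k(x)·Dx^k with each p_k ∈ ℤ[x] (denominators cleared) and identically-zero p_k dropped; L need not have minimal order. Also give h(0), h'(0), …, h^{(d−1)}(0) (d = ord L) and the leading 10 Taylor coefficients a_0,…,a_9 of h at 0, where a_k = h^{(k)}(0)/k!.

f: a_k = 2, 2, 2, 2, 2, 2, 2, 2, 2, 2, …
g: a_k = 3, 3, 3/2, 1/2, 1/8, 1/40, 1/240, 1/1680, 1/13440, 1/120960, …
L₀ := L_f ⊗_s L_g (sym. prod.), ord ≤ 1.
L = (2 - x) + (-1 + x)·Dx  (order 1).
h: a_k = 6, 12, 15, 16, 65/4, 163/10, 1957/120, 685/42, 109601/6720, 98641/6048, …
ICs: h(0) = 6.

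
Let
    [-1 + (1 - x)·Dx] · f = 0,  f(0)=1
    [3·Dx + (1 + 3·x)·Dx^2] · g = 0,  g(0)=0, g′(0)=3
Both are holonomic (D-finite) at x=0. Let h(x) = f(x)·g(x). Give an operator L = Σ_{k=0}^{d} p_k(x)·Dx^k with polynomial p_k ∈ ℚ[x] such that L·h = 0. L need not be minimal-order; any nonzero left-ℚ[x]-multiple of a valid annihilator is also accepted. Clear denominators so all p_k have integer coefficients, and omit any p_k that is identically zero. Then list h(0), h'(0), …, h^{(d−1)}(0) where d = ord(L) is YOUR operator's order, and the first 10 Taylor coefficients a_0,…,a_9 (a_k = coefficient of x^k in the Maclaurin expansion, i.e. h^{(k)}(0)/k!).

f: a_k = 1, 1, 1, 1, 1, 1, 1, 1, 1, 1, …
g: a_k = 0, 3, -9/2, 9, -81/4, 243/5, -243/2, 2187/7, -6561/8, 2187, …
Product ⇒ symmetric product L₀, ord ≤ 2.
L = 3 + (-1 + 9·x)·Dx + (-1 - 2·x + 3·x^2)·Dx^2  (order 2).
h: a_k = 0, 3, -3/2, 15/2, -51/4, 717/20, -1713/20, 31749/140, -166137/280, 446223/280, …
ICs: h(0) = 0, h′(0) = 3.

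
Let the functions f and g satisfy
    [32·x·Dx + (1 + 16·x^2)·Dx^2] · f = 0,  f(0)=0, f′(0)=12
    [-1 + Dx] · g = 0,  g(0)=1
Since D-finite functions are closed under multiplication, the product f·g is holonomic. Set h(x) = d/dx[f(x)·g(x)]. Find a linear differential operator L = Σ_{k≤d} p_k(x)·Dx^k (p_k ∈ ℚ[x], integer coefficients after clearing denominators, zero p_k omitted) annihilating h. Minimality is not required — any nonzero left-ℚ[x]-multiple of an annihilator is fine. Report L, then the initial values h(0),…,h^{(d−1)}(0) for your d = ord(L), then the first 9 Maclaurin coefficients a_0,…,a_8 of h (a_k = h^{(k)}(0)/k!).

f: a_k = 0, 12, 0, -64, 0, 3072/5, 0, -49152/7, 0, …
g: a_k = 1, 1, 1/2, 1/6, 1/24, 1/120, 1/720, 1/5040, 1/40320, …
h₀=f·g: eliminate ⇒ L₀, order ≤ 2·1.
Derive L from L₀ (diff closure).
L = (-31 - 64·x + 1568·x^2 - 1024·x^3 + 256·x^4) + (30 + 96·x - 1600·x^2 + 1536·x^3 - 512·x^4)·Dx + (1 - 32·x + 32·x^2 - 512·x^3 + 256·x^4)·Dx^2  (order 2).
h: a_k = 12, 24, -174, -248, 5829/2, 3623, -940403/20, -1162534/21, 169134311/224, …
ICs: h(0) = 12, h′(0) = 24.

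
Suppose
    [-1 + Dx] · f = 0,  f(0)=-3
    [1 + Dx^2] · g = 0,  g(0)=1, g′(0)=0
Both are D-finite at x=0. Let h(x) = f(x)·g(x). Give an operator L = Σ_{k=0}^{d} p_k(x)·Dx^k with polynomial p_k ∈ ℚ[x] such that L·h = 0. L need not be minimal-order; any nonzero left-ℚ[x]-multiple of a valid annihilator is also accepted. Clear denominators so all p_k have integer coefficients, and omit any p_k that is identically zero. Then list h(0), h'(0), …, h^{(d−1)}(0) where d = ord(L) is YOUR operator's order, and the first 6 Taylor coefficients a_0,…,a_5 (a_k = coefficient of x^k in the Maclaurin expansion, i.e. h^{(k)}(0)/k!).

L = 2 - 2·Dx + Dx^2  (order 2).
h: a_k = -3, -3, 0, 1, 1/2, 1/10, …
ICs: h(0) = -3, h′(0) = -3.

f: a_k = -3, -3, -3/2, -1/2, -1/8, -1/40, …
g: a_k = 1, 0, -1/2, 0, 1/24, 0, …
h₀=f·g: eliminate ⇒ L₀, order ≤ 1·2.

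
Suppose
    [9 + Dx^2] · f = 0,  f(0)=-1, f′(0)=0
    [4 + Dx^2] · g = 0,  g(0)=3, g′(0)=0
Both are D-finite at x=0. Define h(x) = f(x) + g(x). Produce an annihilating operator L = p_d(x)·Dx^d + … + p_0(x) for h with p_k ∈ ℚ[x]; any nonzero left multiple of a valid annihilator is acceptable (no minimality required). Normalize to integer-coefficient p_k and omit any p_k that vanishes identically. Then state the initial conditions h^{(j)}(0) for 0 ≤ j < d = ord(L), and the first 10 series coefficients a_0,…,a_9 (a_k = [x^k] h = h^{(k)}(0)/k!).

f: a_k = -1, 0, 9/2, 0, -27/8, 0, 81/80, 0, -729/4480, 0, …
g: a_k = 3, 0, -6, 0, 2, 0, -4/15, 0, 2/105, 0, …
Sum ⇒ L₀ = lclm(L_f,L_g) in ℚ(x)⟨Dx⟩.
L = 36 + 13·Dx^2 + Dx^4  (order 4).
h: a_k = 2, 0, -3/2, 0, -11/8, 0, 179/240, 0, -1931/13440, 0, …
ICs: h(0) = 2, h′(0) = 0, h′′(0) = -3, h′′′(0) = 0.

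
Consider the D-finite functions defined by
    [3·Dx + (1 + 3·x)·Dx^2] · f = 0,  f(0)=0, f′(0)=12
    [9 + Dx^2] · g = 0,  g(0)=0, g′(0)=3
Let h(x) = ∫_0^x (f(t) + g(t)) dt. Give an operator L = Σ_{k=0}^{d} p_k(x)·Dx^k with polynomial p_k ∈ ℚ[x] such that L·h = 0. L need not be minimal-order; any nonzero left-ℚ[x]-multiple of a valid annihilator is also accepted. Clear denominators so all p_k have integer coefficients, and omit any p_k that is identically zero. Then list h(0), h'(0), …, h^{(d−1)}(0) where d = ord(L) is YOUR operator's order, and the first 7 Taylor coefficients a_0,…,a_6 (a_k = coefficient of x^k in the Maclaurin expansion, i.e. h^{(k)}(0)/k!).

L = (63 + 54·x + 81·x^2)·Dx^2 + (9 + 45·x + 81·x^2 + 81·x^3)·Dx^3 + (7 + 6·x + 9·x^2)·Dx^4 + (1 + 5·x + 9·x^2 + 9·x^3)·Dx^5  (order 5).
h: a_k = 0, 0, 15/2, -6, 63/8, -81/5, 2619/80, …
ICs: h(0) = 0, h′(0) = 0, h′′(0) = 15, h′′′(0) = -36, h′′′′(0) = 189.

f: a_k = 0, 12, -18, 36, -81, 972/5, -486, …
g: a_k = 0, 3, 0, -9/2, 0, 81/40, 0, …
L₀ := lclm(L_f,L_g); ord L₀ ≤ 2+2.
h=∫₀ˣh₀: take L = L₀·Dx.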